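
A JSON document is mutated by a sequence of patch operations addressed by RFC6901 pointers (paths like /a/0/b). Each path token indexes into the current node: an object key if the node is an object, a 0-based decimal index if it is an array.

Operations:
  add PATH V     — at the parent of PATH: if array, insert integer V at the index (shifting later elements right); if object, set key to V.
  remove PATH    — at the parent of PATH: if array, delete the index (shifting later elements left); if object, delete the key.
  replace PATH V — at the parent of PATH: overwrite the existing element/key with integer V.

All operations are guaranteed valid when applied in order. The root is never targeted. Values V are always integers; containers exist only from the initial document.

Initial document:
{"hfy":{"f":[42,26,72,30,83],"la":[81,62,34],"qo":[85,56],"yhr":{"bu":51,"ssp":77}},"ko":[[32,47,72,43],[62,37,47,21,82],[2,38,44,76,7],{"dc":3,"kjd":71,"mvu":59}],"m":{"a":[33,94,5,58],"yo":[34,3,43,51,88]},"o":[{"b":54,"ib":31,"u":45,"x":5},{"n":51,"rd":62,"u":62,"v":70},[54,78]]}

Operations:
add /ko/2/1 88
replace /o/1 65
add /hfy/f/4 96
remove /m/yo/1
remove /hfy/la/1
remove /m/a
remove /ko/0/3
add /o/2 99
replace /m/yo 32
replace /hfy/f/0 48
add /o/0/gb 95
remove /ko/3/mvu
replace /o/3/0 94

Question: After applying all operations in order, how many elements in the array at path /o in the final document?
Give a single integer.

After op 1 (add /ko/2/1 88): {"hfy":{"f":[42,26,72,30,83],"la":[81,62,34],"qo":[85,56],"yhr":{"bu":51,"ssp":77}},"ko":[[32,47,72,43],[62,37,47,21,82],[2,88,38,44,76,7],{"dc":3,"kjd":71,"mvu":59}],"m":{"a":[33,94,5,58],"yo":[34,3,43,51,88]},"o":[{"b":54,"ib":31,"u":45,"x":5},{"n":51,"rd":62,"u":62,"v":70},[54,78]]}
After op 2 (replace /o/1 65): {"hfy":{"f":[42,26,72,30,83],"la":[81,62,34],"qo":[85,56],"yhr":{"bu":51,"ssp":77}},"ko":[[32,47,72,43],[62,37,47,21,82],[2,88,38,44,76,7],{"dc":3,"kjd":71,"mvu":59}],"m":{"a":[33,94,5,58],"yo":[34,3,43,51,88]},"o":[{"b":54,"ib":31,"u":45,"x":5},65,[54,78]]}
After op 3 (add /hfy/f/4 96): {"hfy":{"f":[42,26,72,30,96,83],"la":[81,62,34],"qo":[85,56],"yhr":{"bu":51,"ssp":77}},"ko":[[32,47,72,43],[62,37,47,21,82],[2,88,38,44,76,7],{"dc":3,"kjd":71,"mvu":59}],"m":{"a":[33,94,5,58],"yo":[34,3,43,51,88]},"o":[{"b":54,"ib":31,"u":45,"x":5},65,[54,78]]}
After op 4 (remove /m/yo/1): {"hfy":{"f":[42,26,72,30,96,83],"la":[81,62,34],"qo":[85,56],"yhr":{"bu":51,"ssp":77}},"ko":[[32,47,72,43],[62,37,47,21,82],[2,88,38,44,76,7],{"dc":3,"kjd":71,"mvu":59}],"m":{"a":[33,94,5,58],"yo":[34,43,51,88]},"o":[{"b":54,"ib":31,"u":45,"x":5},65,[54,78]]}
After op 5 (remove /hfy/la/1): {"hfy":{"f":[42,26,72,30,96,83],"la":[81,34],"qo":[85,56],"yhr":{"bu":51,"ssp":77}},"ko":[[32,47,72,43],[62,37,47,21,82],[2,88,38,44,76,7],{"dc":3,"kjd":71,"mvu":59}],"m":{"a":[33,94,5,58],"yo":[34,43,51,88]},"o":[{"b":54,"ib":31,"u":45,"x":5},65,[54,78]]}
After op 6 (remove /m/a): {"hfy":{"f":[42,26,72,30,96,83],"la":[81,34],"qo":[85,56],"yhr":{"bu":51,"ssp":77}},"ko":[[32,47,72,43],[62,37,47,21,82],[2,88,38,44,76,7],{"dc":3,"kjd":71,"mvu":59}],"m":{"yo":[34,43,51,88]},"o":[{"b":54,"ib":31,"u":45,"x":5},65,[54,78]]}
After op 7 (remove /ko/0/3): {"hfy":{"f":[42,26,72,30,96,83],"la":[81,34],"qo":[85,56],"yhr":{"bu":51,"ssp":77}},"ko":[[32,47,72],[62,37,47,21,82],[2,88,38,44,76,7],{"dc":3,"kjd":71,"mvu":59}],"m":{"yo":[34,43,51,88]},"o":[{"b":54,"ib":31,"u":45,"x":5},65,[54,78]]}
After op 8 (add /o/2 99): {"hfy":{"f":[42,26,72,30,96,83],"la":[81,34],"qo":[85,56],"yhr":{"bu":51,"ssp":77}},"ko":[[32,47,72],[62,37,47,21,82],[2,88,38,44,76,7],{"dc":3,"kjd":71,"mvu":59}],"m":{"yo":[34,43,51,88]},"o":[{"b":54,"ib":31,"u":45,"x":5},65,99,[54,78]]}
After op 9 (replace /m/yo 32): {"hfy":{"f":[42,26,72,30,96,83],"la":[81,34],"qo":[85,56],"yhr":{"bu":51,"ssp":77}},"ko":[[32,47,72],[62,37,47,21,82],[2,88,38,44,76,7],{"dc":3,"kjd":71,"mvu":59}],"m":{"yo":32},"o":[{"b":54,"ib":31,"u":45,"x":5},65,99,[54,78]]}
After op 10 (replace /hfy/f/0 48): {"hfy":{"f":[48,26,72,30,96,83],"la":[81,34],"qo":[85,56],"yhr":{"bu":51,"ssp":77}},"ko":[[32,47,72],[62,37,47,21,82],[2,88,38,44,76,7],{"dc":3,"kjd":71,"mvu":59}],"m":{"yo":32},"o":[{"b":54,"ib":31,"u":45,"x":5},65,99,[54,78]]}
After op 11 (add /o/0/gb 95): {"hfy":{"f":[48,26,72,30,96,83],"la":[81,34],"qo":[85,56],"yhr":{"bu":51,"ssp":77}},"ko":[[32,47,72],[62,37,47,21,82],[2,88,38,44,76,7],{"dc":3,"kjd":71,"mvu":59}],"m":{"yo":32},"o":[{"b":54,"gb":95,"ib":31,"u":45,"x":5},65,99,[54,78]]}
After op 12 (remove /ko/3/mvu): {"hfy":{"f":[48,26,72,30,96,83],"la":[81,34],"qo":[85,56],"yhr":{"bu":51,"ssp":77}},"ko":[[32,47,72],[62,37,47,21,82],[2,88,38,44,76,7],{"dc":3,"kjd":71}],"m":{"yo":32},"o":[{"b":54,"gb":95,"ib":31,"u":45,"x":5},65,99,[54,78]]}
After op 13 (replace /o/3/0 94): {"hfy":{"f":[48,26,72,30,96,83],"la":[81,34],"qo":[85,56],"yhr":{"bu":51,"ssp":77}},"ko":[[32,47,72],[62,37,47,21,82],[2,88,38,44,76,7],{"dc":3,"kjd":71}],"m":{"yo":32},"o":[{"b":54,"gb":95,"ib":31,"u":45,"x":5},65,99,[94,78]]}
Size at path /o: 4

Answer: 4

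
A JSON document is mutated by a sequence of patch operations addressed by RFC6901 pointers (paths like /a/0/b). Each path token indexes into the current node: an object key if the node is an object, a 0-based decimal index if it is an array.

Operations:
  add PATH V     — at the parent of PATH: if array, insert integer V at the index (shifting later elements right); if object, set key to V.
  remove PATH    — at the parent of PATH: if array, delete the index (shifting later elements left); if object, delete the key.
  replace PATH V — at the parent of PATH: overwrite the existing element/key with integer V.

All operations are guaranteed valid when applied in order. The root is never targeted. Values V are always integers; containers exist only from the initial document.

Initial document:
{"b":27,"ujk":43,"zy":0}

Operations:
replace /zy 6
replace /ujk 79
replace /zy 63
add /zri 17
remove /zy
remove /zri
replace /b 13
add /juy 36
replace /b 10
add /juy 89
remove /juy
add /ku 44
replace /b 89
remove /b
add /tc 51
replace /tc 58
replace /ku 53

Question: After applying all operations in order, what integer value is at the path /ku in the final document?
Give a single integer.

Answer: 53

Derivation:
After op 1 (replace /zy 6): {"b":27,"ujk":43,"zy":6}
After op 2 (replace /ujk 79): {"b":27,"ujk":79,"zy":6}
After op 3 (replace /zy 63): {"b":27,"ujk":79,"zy":63}
After op 4 (add /zri 17): {"b":27,"ujk":79,"zri":17,"zy":63}
After op 5 (remove /zy): {"b":27,"ujk":79,"zri":17}
After op 6 (remove /zri): {"b":27,"ujk":79}
After op 7 (replace /b 13): {"b":13,"ujk":79}
After op 8 (add /juy 36): {"b":13,"juy":36,"ujk":79}
After op 9 (replace /b 10): {"b":10,"juy":36,"ujk":79}
After op 10 (add /juy 89): {"b":10,"juy":89,"ujk":79}
After op 11 (remove /juy): {"b":10,"ujk":79}
After op 12 (add /ku 44): {"b":10,"ku":44,"ujk":79}
After op 13 (replace /b 89): {"b":89,"ku":44,"ujk":79}
After op 14 (remove /b): {"ku":44,"ujk":79}
After op 15 (add /tc 51): {"ku":44,"tc":51,"ujk":79}
After op 16 (replace /tc 58): {"ku":44,"tc":58,"ujk":79}
After op 17 (replace /ku 53): {"ku":53,"tc":58,"ujk":79}
Value at /ku: 53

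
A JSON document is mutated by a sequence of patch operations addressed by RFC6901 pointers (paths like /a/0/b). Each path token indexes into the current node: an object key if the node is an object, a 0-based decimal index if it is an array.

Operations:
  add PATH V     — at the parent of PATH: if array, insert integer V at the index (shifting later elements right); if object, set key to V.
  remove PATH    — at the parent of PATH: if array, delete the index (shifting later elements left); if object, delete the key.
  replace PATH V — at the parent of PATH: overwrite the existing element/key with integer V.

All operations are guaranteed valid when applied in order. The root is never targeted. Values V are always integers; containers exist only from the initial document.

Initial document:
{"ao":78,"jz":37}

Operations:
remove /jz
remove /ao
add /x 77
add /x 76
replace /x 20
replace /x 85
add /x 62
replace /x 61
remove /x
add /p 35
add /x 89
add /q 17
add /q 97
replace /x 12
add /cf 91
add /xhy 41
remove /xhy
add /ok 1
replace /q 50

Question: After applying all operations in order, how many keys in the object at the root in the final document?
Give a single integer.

Answer: 5

Derivation:
After op 1 (remove /jz): {"ao":78}
After op 2 (remove /ao): {}
After op 3 (add /x 77): {"x":77}
After op 4 (add /x 76): {"x":76}
After op 5 (replace /x 20): {"x":20}
After op 6 (replace /x 85): {"x":85}
After op 7 (add /x 62): {"x":62}
After op 8 (replace /x 61): {"x":61}
After op 9 (remove /x): {}
After op 10 (add /p 35): {"p":35}
After op 11 (add /x 89): {"p":35,"x":89}
After op 12 (add /q 17): {"p":35,"q":17,"x":89}
After op 13 (add /q 97): {"p":35,"q":97,"x":89}
After op 14 (replace /x 12): {"p":35,"q":97,"x":12}
After op 15 (add /cf 91): {"cf":91,"p":35,"q":97,"x":12}
After op 16 (add /xhy 41): {"cf":91,"p":35,"q":97,"x":12,"xhy":41}
After op 17 (remove /xhy): {"cf":91,"p":35,"q":97,"x":12}
After op 18 (add /ok 1): {"cf":91,"ok":1,"p":35,"q":97,"x":12}
After op 19 (replace /q 50): {"cf":91,"ok":1,"p":35,"q":50,"x":12}
Size at the root: 5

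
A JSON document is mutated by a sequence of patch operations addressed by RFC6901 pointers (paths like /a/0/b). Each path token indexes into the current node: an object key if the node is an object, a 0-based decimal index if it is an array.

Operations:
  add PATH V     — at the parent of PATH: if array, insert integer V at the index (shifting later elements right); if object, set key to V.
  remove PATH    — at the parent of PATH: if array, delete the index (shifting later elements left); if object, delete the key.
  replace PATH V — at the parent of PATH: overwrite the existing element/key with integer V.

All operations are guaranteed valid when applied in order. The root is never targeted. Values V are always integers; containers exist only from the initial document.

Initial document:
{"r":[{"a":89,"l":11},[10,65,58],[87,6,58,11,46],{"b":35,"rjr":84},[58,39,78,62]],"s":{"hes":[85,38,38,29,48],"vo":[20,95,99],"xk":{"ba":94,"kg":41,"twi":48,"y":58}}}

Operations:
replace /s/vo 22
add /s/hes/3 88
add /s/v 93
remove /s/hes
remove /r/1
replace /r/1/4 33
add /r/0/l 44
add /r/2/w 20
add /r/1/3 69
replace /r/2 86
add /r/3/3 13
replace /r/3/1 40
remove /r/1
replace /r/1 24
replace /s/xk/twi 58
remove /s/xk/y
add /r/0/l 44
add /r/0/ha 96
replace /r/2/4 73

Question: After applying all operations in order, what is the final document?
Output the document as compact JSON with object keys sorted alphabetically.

After op 1 (replace /s/vo 22): {"r":[{"a":89,"l":11},[10,65,58],[87,6,58,11,46],{"b":35,"rjr":84},[58,39,78,62]],"s":{"hes":[85,38,38,29,48],"vo":22,"xk":{"ba":94,"kg":41,"twi":48,"y":58}}}
After op 2 (add /s/hes/3 88): {"r":[{"a":89,"l":11},[10,65,58],[87,6,58,11,46],{"b":35,"rjr":84},[58,39,78,62]],"s":{"hes":[85,38,38,88,29,48],"vo":22,"xk":{"ba":94,"kg":41,"twi":48,"y":58}}}
After op 3 (add /s/v 93): {"r":[{"a":89,"l":11},[10,65,58],[87,6,58,11,46],{"b":35,"rjr":84},[58,39,78,62]],"s":{"hes":[85,38,38,88,29,48],"v":93,"vo":22,"xk":{"ba":94,"kg":41,"twi":48,"y":58}}}
After op 4 (remove /s/hes): {"r":[{"a":89,"l":11},[10,65,58],[87,6,58,11,46],{"b":35,"rjr":84},[58,39,78,62]],"s":{"v":93,"vo":22,"xk":{"ba":94,"kg":41,"twi":48,"y":58}}}
After op 5 (remove /r/1): {"r":[{"a":89,"l":11},[87,6,58,11,46],{"b":35,"rjr":84},[58,39,78,62]],"s":{"v":93,"vo":22,"xk":{"ba":94,"kg":41,"twi":48,"y":58}}}
After op 6 (replace /r/1/4 33): {"r":[{"a":89,"l":11},[87,6,58,11,33],{"b":35,"rjr":84},[58,39,78,62]],"s":{"v":93,"vo":22,"xk":{"ba":94,"kg":41,"twi":48,"y":58}}}
After op 7 (add /r/0/l 44): {"r":[{"a":89,"l":44},[87,6,58,11,33],{"b":35,"rjr":84},[58,39,78,62]],"s":{"v":93,"vo":22,"xk":{"ba":94,"kg":41,"twi":48,"y":58}}}
After op 8 (add /r/2/w 20): {"r":[{"a":89,"l":44},[87,6,58,11,33],{"b":35,"rjr":84,"w":20},[58,39,78,62]],"s":{"v":93,"vo":22,"xk":{"ba":94,"kg":41,"twi":48,"y":58}}}
After op 9 (add /r/1/3 69): {"r":[{"a":89,"l":44},[87,6,58,69,11,33],{"b":35,"rjr":84,"w":20},[58,39,78,62]],"s":{"v":93,"vo":22,"xk":{"ba":94,"kg":41,"twi":48,"y":58}}}
After op 10 (replace /r/2 86): {"r":[{"a":89,"l":44},[87,6,58,69,11,33],86,[58,39,78,62]],"s":{"v":93,"vo":22,"xk":{"ba":94,"kg":41,"twi":48,"y":58}}}
After op 11 (add /r/3/3 13): {"r":[{"a":89,"l":44},[87,6,58,69,11,33],86,[58,39,78,13,62]],"s":{"v":93,"vo":22,"xk":{"ba":94,"kg":41,"twi":48,"y":58}}}
After op 12 (replace /r/3/1 40): {"r":[{"a":89,"l":44},[87,6,58,69,11,33],86,[58,40,78,13,62]],"s":{"v":93,"vo":22,"xk":{"ba":94,"kg":41,"twi":48,"y":58}}}
After op 13 (remove /r/1): {"r":[{"a":89,"l":44},86,[58,40,78,13,62]],"s":{"v":93,"vo":22,"xk":{"ba":94,"kg":41,"twi":48,"y":58}}}
After op 14 (replace /r/1 24): {"r":[{"a":89,"l":44},24,[58,40,78,13,62]],"s":{"v":93,"vo":22,"xk":{"ba":94,"kg":41,"twi":48,"y":58}}}
After op 15 (replace /s/xk/twi 58): {"r":[{"a":89,"l":44},24,[58,40,78,13,62]],"s":{"v":93,"vo":22,"xk":{"ba":94,"kg":41,"twi":58,"y":58}}}
After op 16 (remove /s/xk/y): {"r":[{"a":89,"l":44},24,[58,40,78,13,62]],"s":{"v":93,"vo":22,"xk":{"ba":94,"kg":41,"twi":58}}}
After op 17 (add /r/0/l 44): {"r":[{"a":89,"l":44},24,[58,40,78,13,62]],"s":{"v":93,"vo":22,"xk":{"ba":94,"kg":41,"twi":58}}}
After op 18 (add /r/0/ha 96): {"r":[{"a":89,"ha":96,"l":44},24,[58,40,78,13,62]],"s":{"v":93,"vo":22,"xk":{"ba":94,"kg":41,"twi":58}}}
After op 19 (replace /r/2/4 73): {"r":[{"a":89,"ha":96,"l":44},24,[58,40,78,13,73]],"s":{"v":93,"vo":22,"xk":{"ba":94,"kg":41,"twi":58}}}

Answer: {"r":[{"a":89,"ha":96,"l":44},24,[58,40,78,13,73]],"s":{"v":93,"vo":22,"xk":{"ba":94,"kg":41,"twi":58}}}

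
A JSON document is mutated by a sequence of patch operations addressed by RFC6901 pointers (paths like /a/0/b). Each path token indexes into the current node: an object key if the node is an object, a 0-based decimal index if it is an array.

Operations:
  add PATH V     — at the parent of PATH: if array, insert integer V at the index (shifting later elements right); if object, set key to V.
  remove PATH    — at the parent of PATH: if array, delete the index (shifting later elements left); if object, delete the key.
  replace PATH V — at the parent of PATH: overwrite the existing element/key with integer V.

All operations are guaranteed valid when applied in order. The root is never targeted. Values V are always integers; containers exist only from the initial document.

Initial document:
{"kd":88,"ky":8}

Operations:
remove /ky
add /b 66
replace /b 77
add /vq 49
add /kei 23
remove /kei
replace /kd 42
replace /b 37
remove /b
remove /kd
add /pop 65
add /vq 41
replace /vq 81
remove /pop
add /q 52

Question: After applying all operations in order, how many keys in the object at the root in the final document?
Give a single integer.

After op 1 (remove /ky): {"kd":88}
After op 2 (add /b 66): {"b":66,"kd":88}
After op 3 (replace /b 77): {"b":77,"kd":88}
After op 4 (add /vq 49): {"b":77,"kd":88,"vq":49}
After op 5 (add /kei 23): {"b":77,"kd":88,"kei":23,"vq":49}
After op 6 (remove /kei): {"b":77,"kd":88,"vq":49}
After op 7 (replace /kd 42): {"b":77,"kd":42,"vq":49}
After op 8 (replace /b 37): {"b":37,"kd":42,"vq":49}
After op 9 (remove /b): {"kd":42,"vq":49}
After op 10 (remove /kd): {"vq":49}
After op 11 (add /pop 65): {"pop":65,"vq":49}
After op 12 (add /vq 41): {"pop":65,"vq":41}
After op 13 (replace /vq 81): {"pop":65,"vq":81}
After op 14 (remove /pop): {"vq":81}
After op 15 (add /q 52): {"q":52,"vq":81}
Size at the root: 2

Answer: 2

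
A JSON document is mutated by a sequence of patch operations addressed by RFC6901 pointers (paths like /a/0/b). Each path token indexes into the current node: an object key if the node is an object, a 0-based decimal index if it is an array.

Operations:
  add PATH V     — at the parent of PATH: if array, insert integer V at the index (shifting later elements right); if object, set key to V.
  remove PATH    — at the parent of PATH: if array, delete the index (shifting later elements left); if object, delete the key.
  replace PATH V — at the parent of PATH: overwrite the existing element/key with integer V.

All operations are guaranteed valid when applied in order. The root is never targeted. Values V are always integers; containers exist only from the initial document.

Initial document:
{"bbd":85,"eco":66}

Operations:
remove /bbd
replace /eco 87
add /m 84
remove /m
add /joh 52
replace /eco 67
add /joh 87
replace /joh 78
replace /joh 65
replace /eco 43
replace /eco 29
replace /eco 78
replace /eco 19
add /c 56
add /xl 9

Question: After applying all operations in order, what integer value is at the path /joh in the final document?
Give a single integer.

Answer: 65

Derivation:
After op 1 (remove /bbd): {"eco":66}
After op 2 (replace /eco 87): {"eco":87}
After op 3 (add /m 84): {"eco":87,"m":84}
After op 4 (remove /m): {"eco":87}
After op 5 (add /joh 52): {"eco":87,"joh":52}
After op 6 (replace /eco 67): {"eco":67,"joh":52}
After op 7 (add /joh 87): {"eco":67,"joh":87}
After op 8 (replace /joh 78): {"eco":67,"joh":78}
After op 9 (replace /joh 65): {"eco":67,"joh":65}
After op 10 (replace /eco 43): {"eco":43,"joh":65}
After op 11 (replace /eco 29): {"eco":29,"joh":65}
After op 12 (replace /eco 78): {"eco":78,"joh":65}
After op 13 (replace /eco 19): {"eco":19,"joh":65}
After op 14 (add /c 56): {"c":56,"eco":19,"joh":65}
After op 15 (add /xl 9): {"c":56,"eco":19,"joh":65,"xl":9}
Value at /joh: 65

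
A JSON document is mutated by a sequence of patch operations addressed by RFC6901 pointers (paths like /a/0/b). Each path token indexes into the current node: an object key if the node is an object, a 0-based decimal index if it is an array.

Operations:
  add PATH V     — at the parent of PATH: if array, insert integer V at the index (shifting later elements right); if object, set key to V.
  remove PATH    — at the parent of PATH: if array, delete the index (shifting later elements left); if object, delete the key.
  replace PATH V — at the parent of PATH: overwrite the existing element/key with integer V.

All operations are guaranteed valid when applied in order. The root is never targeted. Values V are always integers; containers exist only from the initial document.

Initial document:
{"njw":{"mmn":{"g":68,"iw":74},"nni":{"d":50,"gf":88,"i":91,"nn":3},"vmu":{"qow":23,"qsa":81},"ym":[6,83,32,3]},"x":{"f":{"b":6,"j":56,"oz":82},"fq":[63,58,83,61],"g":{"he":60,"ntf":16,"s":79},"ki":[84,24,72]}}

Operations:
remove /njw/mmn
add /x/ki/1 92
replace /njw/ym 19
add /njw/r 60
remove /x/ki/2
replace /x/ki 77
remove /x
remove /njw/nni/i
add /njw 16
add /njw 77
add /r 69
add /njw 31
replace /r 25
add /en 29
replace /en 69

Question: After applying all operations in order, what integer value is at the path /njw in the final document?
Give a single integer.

After op 1 (remove /njw/mmn): {"njw":{"nni":{"d":50,"gf":88,"i":91,"nn":3},"vmu":{"qow":23,"qsa":81},"ym":[6,83,32,3]},"x":{"f":{"b":6,"j":56,"oz":82},"fq":[63,58,83,61],"g":{"he":60,"ntf":16,"s":79},"ki":[84,24,72]}}
After op 2 (add /x/ki/1 92): {"njw":{"nni":{"d":50,"gf":88,"i":91,"nn":3},"vmu":{"qow":23,"qsa":81},"ym":[6,83,32,3]},"x":{"f":{"b":6,"j":56,"oz":82},"fq":[63,58,83,61],"g":{"he":60,"ntf":16,"s":79},"ki":[84,92,24,72]}}
After op 3 (replace /njw/ym 19): {"njw":{"nni":{"d":50,"gf":88,"i":91,"nn":3},"vmu":{"qow":23,"qsa":81},"ym":19},"x":{"f":{"b":6,"j":56,"oz":82},"fq":[63,58,83,61],"g":{"he":60,"ntf":16,"s":79},"ki":[84,92,24,72]}}
After op 4 (add /njw/r 60): {"njw":{"nni":{"d":50,"gf":88,"i":91,"nn":3},"r":60,"vmu":{"qow":23,"qsa":81},"ym":19},"x":{"f":{"b":6,"j":56,"oz":82},"fq":[63,58,83,61],"g":{"he":60,"ntf":16,"s":79},"ki":[84,92,24,72]}}
After op 5 (remove /x/ki/2): {"njw":{"nni":{"d":50,"gf":88,"i":91,"nn":3},"r":60,"vmu":{"qow":23,"qsa":81},"ym":19},"x":{"f":{"b":6,"j":56,"oz":82},"fq":[63,58,83,61],"g":{"he":60,"ntf":16,"s":79},"ki":[84,92,72]}}
After op 6 (replace /x/ki 77): {"njw":{"nni":{"d":50,"gf":88,"i":91,"nn":3},"r":60,"vmu":{"qow":23,"qsa":81},"ym":19},"x":{"f":{"b":6,"j":56,"oz":82},"fq":[63,58,83,61],"g":{"he":60,"ntf":16,"s":79},"ki":77}}
After op 7 (remove /x): {"njw":{"nni":{"d":50,"gf":88,"i":91,"nn":3},"r":60,"vmu":{"qow":23,"qsa":81},"ym":19}}
After op 8 (remove /njw/nni/i): {"njw":{"nni":{"d":50,"gf":88,"nn":3},"r":60,"vmu":{"qow":23,"qsa":81},"ym":19}}
After op 9 (add /njw 16): {"njw":16}
After op 10 (add /njw 77): {"njw":77}
After op 11 (add /r 69): {"njw":77,"r":69}
After op 12 (add /njw 31): {"njw":31,"r":69}
After op 13 (replace /r 25): {"njw":31,"r":25}
After op 14 (add /en 29): {"en":29,"njw":31,"r":25}
After op 15 (replace /en 69): {"en":69,"njw":31,"r":25}
Value at /njw: 31

Answer: 31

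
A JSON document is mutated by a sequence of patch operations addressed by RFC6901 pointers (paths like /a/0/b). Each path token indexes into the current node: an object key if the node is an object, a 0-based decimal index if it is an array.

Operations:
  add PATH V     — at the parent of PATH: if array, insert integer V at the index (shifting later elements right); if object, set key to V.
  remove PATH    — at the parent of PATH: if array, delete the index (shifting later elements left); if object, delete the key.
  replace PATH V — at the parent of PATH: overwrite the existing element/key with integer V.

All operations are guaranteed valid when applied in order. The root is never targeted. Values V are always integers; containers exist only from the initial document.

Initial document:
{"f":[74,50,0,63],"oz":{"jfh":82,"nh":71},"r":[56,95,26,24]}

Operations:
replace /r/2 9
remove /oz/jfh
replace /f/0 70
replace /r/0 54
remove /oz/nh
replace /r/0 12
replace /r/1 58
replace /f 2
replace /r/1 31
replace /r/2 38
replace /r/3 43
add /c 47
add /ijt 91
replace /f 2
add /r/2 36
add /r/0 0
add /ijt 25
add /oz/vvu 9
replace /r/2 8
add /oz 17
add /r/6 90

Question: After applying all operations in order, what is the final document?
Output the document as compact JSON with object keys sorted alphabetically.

Answer: {"c":47,"f":2,"ijt":25,"oz":17,"r":[0,12,8,36,38,43,90]}

Derivation:
After op 1 (replace /r/2 9): {"f":[74,50,0,63],"oz":{"jfh":82,"nh":71},"r":[56,95,9,24]}
After op 2 (remove /oz/jfh): {"f":[74,50,0,63],"oz":{"nh":71},"r":[56,95,9,24]}
After op 3 (replace /f/0 70): {"f":[70,50,0,63],"oz":{"nh":71},"r":[56,95,9,24]}
After op 4 (replace /r/0 54): {"f":[70,50,0,63],"oz":{"nh":71},"r":[54,95,9,24]}
After op 5 (remove /oz/nh): {"f":[70,50,0,63],"oz":{},"r":[54,95,9,24]}
After op 6 (replace /r/0 12): {"f":[70,50,0,63],"oz":{},"r":[12,95,9,24]}
After op 7 (replace /r/1 58): {"f":[70,50,0,63],"oz":{},"r":[12,58,9,24]}
After op 8 (replace /f 2): {"f":2,"oz":{},"r":[12,58,9,24]}
After op 9 (replace /r/1 31): {"f":2,"oz":{},"r":[12,31,9,24]}
After op 10 (replace /r/2 38): {"f":2,"oz":{},"r":[12,31,38,24]}
After op 11 (replace /r/3 43): {"f":2,"oz":{},"r":[12,31,38,43]}
After op 12 (add /c 47): {"c":47,"f":2,"oz":{},"r":[12,31,38,43]}
After op 13 (add /ijt 91): {"c":47,"f":2,"ijt":91,"oz":{},"r":[12,31,38,43]}
After op 14 (replace /f 2): {"c":47,"f":2,"ijt":91,"oz":{},"r":[12,31,38,43]}
After op 15 (add /r/2 36): {"c":47,"f":2,"ijt":91,"oz":{},"r":[12,31,36,38,43]}
After op 16 (add /r/0 0): {"c":47,"f":2,"ijt":91,"oz":{},"r":[0,12,31,36,38,43]}
After op 17 (add /ijt 25): {"c":47,"f":2,"ijt":25,"oz":{},"r":[0,12,31,36,38,43]}
After op 18 (add /oz/vvu 9): {"c":47,"f":2,"ijt":25,"oz":{"vvu":9},"r":[0,12,31,36,38,43]}
After op 19 (replace /r/2 8): {"c":47,"f":2,"ijt":25,"oz":{"vvu":9},"r":[0,12,8,36,38,43]}
After op 20 (add /oz 17): {"c":47,"f":2,"ijt":25,"oz":17,"r":[0,12,8,36,38,43]}
After op 21 (add /r/6 90): {"c":47,"f":2,"ijt":25,"oz":17,"r":[0,12,8,36,38,43,90]}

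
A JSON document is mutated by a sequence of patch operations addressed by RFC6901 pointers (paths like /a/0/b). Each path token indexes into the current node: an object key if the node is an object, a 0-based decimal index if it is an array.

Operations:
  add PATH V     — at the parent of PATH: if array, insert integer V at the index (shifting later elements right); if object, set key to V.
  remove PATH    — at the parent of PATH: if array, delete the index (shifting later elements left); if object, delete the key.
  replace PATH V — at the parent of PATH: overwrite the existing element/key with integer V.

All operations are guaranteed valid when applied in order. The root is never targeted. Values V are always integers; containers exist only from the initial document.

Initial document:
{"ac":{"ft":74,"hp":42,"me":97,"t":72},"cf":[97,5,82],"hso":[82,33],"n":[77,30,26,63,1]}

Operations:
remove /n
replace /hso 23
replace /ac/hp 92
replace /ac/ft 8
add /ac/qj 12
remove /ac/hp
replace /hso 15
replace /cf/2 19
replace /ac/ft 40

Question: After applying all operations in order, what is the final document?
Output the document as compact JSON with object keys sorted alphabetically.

Answer: {"ac":{"ft":40,"me":97,"qj":12,"t":72},"cf":[97,5,19],"hso":15}

Derivation:
After op 1 (remove /n): {"ac":{"ft":74,"hp":42,"me":97,"t":72},"cf":[97,5,82],"hso":[82,33]}
After op 2 (replace /hso 23): {"ac":{"ft":74,"hp":42,"me":97,"t":72},"cf":[97,5,82],"hso":23}
After op 3 (replace /ac/hp 92): {"ac":{"ft":74,"hp":92,"me":97,"t":72},"cf":[97,5,82],"hso":23}
After op 4 (replace /ac/ft 8): {"ac":{"ft":8,"hp":92,"me":97,"t":72},"cf":[97,5,82],"hso":23}
After op 5 (add /ac/qj 12): {"ac":{"ft":8,"hp":92,"me":97,"qj":12,"t":72},"cf":[97,5,82],"hso":23}
After op 6 (remove /ac/hp): {"ac":{"ft":8,"me":97,"qj":12,"t":72},"cf":[97,5,82],"hso":23}
After op 7 (replace /hso 15): {"ac":{"ft":8,"me":97,"qj":12,"t":72},"cf":[97,5,82],"hso":15}
After op 8 (replace /cf/2 19): {"ac":{"ft":8,"me":97,"qj":12,"t":72},"cf":[97,5,19],"hso":15}
After op 9 (replace /ac/ft 40): {"ac":{"ft":40,"me":97,"qj":12,"t":72},"cf":[97,5,19],"hso":15}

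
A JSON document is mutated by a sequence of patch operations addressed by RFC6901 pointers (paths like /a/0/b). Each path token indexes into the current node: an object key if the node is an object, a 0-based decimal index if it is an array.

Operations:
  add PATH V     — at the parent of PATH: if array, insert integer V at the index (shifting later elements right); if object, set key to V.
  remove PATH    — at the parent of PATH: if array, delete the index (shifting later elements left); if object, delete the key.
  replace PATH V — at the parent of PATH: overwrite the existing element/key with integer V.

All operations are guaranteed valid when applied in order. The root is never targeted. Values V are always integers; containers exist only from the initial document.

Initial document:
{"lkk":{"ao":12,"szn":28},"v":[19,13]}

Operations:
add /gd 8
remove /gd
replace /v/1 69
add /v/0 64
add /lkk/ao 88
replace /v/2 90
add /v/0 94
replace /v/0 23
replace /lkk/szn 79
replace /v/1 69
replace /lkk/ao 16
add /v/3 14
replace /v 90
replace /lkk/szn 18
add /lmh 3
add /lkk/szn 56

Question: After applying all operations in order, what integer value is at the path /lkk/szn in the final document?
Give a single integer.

After op 1 (add /gd 8): {"gd":8,"lkk":{"ao":12,"szn":28},"v":[19,13]}
After op 2 (remove /gd): {"lkk":{"ao":12,"szn":28},"v":[19,13]}
After op 3 (replace /v/1 69): {"lkk":{"ao":12,"szn":28},"v":[19,69]}
After op 4 (add /v/0 64): {"lkk":{"ao":12,"szn":28},"v":[64,19,69]}
After op 5 (add /lkk/ao 88): {"lkk":{"ao":88,"szn":28},"v":[64,19,69]}
After op 6 (replace /v/2 90): {"lkk":{"ao":88,"szn":28},"v":[64,19,90]}
After op 7 (add /v/0 94): {"lkk":{"ao":88,"szn":28},"v":[94,64,19,90]}
After op 8 (replace /v/0 23): {"lkk":{"ao":88,"szn":28},"v":[23,64,19,90]}
After op 9 (replace /lkk/szn 79): {"lkk":{"ao":88,"szn":79},"v":[23,64,19,90]}
After op 10 (replace /v/1 69): {"lkk":{"ao":88,"szn":79},"v":[23,69,19,90]}
After op 11 (replace /lkk/ao 16): {"lkk":{"ao":16,"szn":79},"v":[23,69,19,90]}
After op 12 (add /v/3 14): {"lkk":{"ao":16,"szn":79},"v":[23,69,19,14,90]}
After op 13 (replace /v 90): {"lkk":{"ao":16,"szn":79},"v":90}
After op 14 (replace /lkk/szn 18): {"lkk":{"ao":16,"szn":18},"v":90}
After op 15 (add /lmh 3): {"lkk":{"ao":16,"szn":18},"lmh":3,"v":90}
After op 16 (add /lkk/szn 56): {"lkk":{"ao":16,"szn":56},"lmh":3,"v":90}
Value at /lkk/szn: 56

Answer: 56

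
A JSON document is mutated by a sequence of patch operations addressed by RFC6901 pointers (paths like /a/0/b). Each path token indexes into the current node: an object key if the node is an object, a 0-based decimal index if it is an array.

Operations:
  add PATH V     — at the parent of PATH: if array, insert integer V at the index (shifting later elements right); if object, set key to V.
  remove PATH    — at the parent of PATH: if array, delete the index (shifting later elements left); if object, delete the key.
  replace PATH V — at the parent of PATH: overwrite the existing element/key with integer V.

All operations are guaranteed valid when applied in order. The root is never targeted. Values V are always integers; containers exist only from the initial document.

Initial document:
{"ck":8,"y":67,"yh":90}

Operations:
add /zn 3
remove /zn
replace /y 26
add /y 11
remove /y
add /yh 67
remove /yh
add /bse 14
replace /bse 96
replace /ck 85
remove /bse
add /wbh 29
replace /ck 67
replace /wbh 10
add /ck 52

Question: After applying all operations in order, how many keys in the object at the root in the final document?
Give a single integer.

Answer: 2

Derivation:
After op 1 (add /zn 3): {"ck":8,"y":67,"yh":90,"zn":3}
After op 2 (remove /zn): {"ck":8,"y":67,"yh":90}
After op 3 (replace /y 26): {"ck":8,"y":26,"yh":90}
After op 4 (add /y 11): {"ck":8,"y":11,"yh":90}
After op 5 (remove /y): {"ck":8,"yh":90}
After op 6 (add /yh 67): {"ck":8,"yh":67}
After op 7 (remove /yh): {"ck":8}
After op 8 (add /bse 14): {"bse":14,"ck":8}
After op 9 (replace /bse 96): {"bse":96,"ck":8}
After op 10 (replace /ck 85): {"bse":96,"ck":85}
After op 11 (remove /bse): {"ck":85}
After op 12 (add /wbh 29): {"ck":85,"wbh":29}
After op 13 (replace /ck 67): {"ck":67,"wbh":29}
After op 14 (replace /wbh 10): {"ck":67,"wbh":10}
After op 15 (add /ck 52): {"ck":52,"wbh":10}
Size at the root: 2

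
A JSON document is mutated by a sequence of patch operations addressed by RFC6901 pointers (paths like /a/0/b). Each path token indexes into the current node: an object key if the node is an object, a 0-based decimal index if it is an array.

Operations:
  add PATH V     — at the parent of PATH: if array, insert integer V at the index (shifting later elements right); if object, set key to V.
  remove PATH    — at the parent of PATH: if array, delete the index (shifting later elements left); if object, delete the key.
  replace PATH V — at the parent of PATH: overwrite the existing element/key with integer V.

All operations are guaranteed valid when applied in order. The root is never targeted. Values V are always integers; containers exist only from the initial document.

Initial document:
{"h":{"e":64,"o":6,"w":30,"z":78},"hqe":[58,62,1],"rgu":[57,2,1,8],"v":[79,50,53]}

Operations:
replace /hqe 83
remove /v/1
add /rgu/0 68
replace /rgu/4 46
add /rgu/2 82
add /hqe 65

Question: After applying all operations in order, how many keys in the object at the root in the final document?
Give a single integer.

After op 1 (replace /hqe 83): {"h":{"e":64,"o":6,"w":30,"z":78},"hqe":83,"rgu":[57,2,1,8],"v":[79,50,53]}
After op 2 (remove /v/1): {"h":{"e":64,"o":6,"w":30,"z":78},"hqe":83,"rgu":[57,2,1,8],"v":[79,53]}
After op 3 (add /rgu/0 68): {"h":{"e":64,"o":6,"w":30,"z":78},"hqe":83,"rgu":[68,57,2,1,8],"v":[79,53]}
After op 4 (replace /rgu/4 46): {"h":{"e":64,"o":6,"w":30,"z":78},"hqe":83,"rgu":[68,57,2,1,46],"v":[79,53]}
After op 5 (add /rgu/2 82): {"h":{"e":64,"o":6,"w":30,"z":78},"hqe":83,"rgu":[68,57,82,2,1,46],"v":[79,53]}
After op 6 (add /hqe 65): {"h":{"e":64,"o":6,"w":30,"z":78},"hqe":65,"rgu":[68,57,82,2,1,46],"v":[79,53]}
Size at the root: 4

Answer: 4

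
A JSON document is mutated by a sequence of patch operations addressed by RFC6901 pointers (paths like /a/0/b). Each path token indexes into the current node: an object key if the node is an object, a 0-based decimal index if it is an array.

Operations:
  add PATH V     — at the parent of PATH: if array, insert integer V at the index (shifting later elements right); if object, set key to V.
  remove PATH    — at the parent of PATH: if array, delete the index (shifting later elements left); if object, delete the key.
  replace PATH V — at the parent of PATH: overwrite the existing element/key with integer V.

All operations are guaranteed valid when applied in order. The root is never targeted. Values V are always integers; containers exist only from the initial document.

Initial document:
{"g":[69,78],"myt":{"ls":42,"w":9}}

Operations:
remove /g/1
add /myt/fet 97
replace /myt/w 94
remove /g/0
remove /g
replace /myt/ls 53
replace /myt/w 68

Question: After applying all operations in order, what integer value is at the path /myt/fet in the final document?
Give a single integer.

After op 1 (remove /g/1): {"g":[69],"myt":{"ls":42,"w":9}}
After op 2 (add /myt/fet 97): {"g":[69],"myt":{"fet":97,"ls":42,"w":9}}
After op 3 (replace /myt/w 94): {"g":[69],"myt":{"fet":97,"ls":42,"w":94}}
After op 4 (remove /g/0): {"g":[],"myt":{"fet":97,"ls":42,"w":94}}
After op 5 (remove /g): {"myt":{"fet":97,"ls":42,"w":94}}
After op 6 (replace /myt/ls 53): {"myt":{"fet":97,"ls":53,"w":94}}
After op 7 (replace /myt/w 68): {"myt":{"fet":97,"ls":53,"w":68}}
Value at /myt/fet: 97

Answer: 97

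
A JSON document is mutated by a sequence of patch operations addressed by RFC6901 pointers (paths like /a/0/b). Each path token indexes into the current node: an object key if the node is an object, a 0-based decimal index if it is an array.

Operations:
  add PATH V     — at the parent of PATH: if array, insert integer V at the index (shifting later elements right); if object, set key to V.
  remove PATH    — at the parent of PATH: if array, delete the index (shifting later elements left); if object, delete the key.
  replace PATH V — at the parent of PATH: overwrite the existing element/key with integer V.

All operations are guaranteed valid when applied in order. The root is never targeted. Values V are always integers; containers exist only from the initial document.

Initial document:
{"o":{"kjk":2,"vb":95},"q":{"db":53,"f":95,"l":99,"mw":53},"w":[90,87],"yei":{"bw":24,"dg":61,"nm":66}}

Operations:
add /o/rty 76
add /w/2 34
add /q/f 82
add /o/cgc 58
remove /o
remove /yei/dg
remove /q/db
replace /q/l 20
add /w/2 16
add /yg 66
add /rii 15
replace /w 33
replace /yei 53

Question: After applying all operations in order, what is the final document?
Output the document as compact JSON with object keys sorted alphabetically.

After op 1 (add /o/rty 76): {"o":{"kjk":2,"rty":76,"vb":95},"q":{"db":53,"f":95,"l":99,"mw":53},"w":[90,87],"yei":{"bw":24,"dg":61,"nm":66}}
After op 2 (add /w/2 34): {"o":{"kjk":2,"rty":76,"vb":95},"q":{"db":53,"f":95,"l":99,"mw":53},"w":[90,87,34],"yei":{"bw":24,"dg":61,"nm":66}}
After op 3 (add /q/f 82): {"o":{"kjk":2,"rty":76,"vb":95},"q":{"db":53,"f":82,"l":99,"mw":53},"w":[90,87,34],"yei":{"bw":24,"dg":61,"nm":66}}
After op 4 (add /o/cgc 58): {"o":{"cgc":58,"kjk":2,"rty":76,"vb":95},"q":{"db":53,"f":82,"l":99,"mw":53},"w":[90,87,34],"yei":{"bw":24,"dg":61,"nm":66}}
After op 5 (remove /o): {"q":{"db":53,"f":82,"l":99,"mw":53},"w":[90,87,34],"yei":{"bw":24,"dg":61,"nm":66}}
After op 6 (remove /yei/dg): {"q":{"db":53,"f":82,"l":99,"mw":53},"w":[90,87,34],"yei":{"bw":24,"nm":66}}
After op 7 (remove /q/db): {"q":{"f":82,"l":99,"mw":53},"w":[90,87,34],"yei":{"bw":24,"nm":66}}
After op 8 (replace /q/l 20): {"q":{"f":82,"l":20,"mw":53},"w":[90,87,34],"yei":{"bw":24,"nm":66}}
After op 9 (add /w/2 16): {"q":{"f":82,"l":20,"mw":53},"w":[90,87,16,34],"yei":{"bw":24,"nm":66}}
After op 10 (add /yg 66): {"q":{"f":82,"l":20,"mw":53},"w":[90,87,16,34],"yei":{"bw":24,"nm":66},"yg":66}
After op 11 (add /rii 15): {"q":{"f":82,"l":20,"mw":53},"rii":15,"w":[90,87,16,34],"yei":{"bw":24,"nm":66},"yg":66}
After op 12 (replace /w 33): {"q":{"f":82,"l":20,"mw":53},"rii":15,"w":33,"yei":{"bw":24,"nm":66},"yg":66}
After op 13 (replace /yei 53): {"q":{"f":82,"l":20,"mw":53},"rii":15,"w":33,"yei":53,"yg":66}

Answer: {"q":{"f":82,"l":20,"mw":53},"rii":15,"w":33,"yei":53,"yg":66}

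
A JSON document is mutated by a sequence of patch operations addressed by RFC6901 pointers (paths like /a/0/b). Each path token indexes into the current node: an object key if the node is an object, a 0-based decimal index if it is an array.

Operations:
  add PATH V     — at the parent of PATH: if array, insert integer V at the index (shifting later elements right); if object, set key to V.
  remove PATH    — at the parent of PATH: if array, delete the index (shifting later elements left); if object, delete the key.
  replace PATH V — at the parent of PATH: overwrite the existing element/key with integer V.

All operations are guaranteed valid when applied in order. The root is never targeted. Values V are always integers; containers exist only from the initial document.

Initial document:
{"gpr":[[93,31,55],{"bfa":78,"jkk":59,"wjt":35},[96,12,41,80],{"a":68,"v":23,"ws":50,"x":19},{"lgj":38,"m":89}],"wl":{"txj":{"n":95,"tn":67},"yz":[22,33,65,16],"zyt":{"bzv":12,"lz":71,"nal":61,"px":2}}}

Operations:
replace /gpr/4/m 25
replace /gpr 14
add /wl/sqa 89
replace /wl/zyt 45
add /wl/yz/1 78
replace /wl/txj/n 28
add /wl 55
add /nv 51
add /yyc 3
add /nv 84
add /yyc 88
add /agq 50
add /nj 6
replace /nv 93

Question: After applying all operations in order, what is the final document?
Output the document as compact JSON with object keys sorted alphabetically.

After op 1 (replace /gpr/4/m 25): {"gpr":[[93,31,55],{"bfa":78,"jkk":59,"wjt":35},[96,12,41,80],{"a":68,"v":23,"ws":50,"x":19},{"lgj":38,"m":25}],"wl":{"txj":{"n":95,"tn":67},"yz":[22,33,65,16],"zyt":{"bzv":12,"lz":71,"nal":61,"px":2}}}
After op 2 (replace /gpr 14): {"gpr":14,"wl":{"txj":{"n":95,"tn":67},"yz":[22,33,65,16],"zyt":{"bzv":12,"lz":71,"nal":61,"px":2}}}
After op 3 (add /wl/sqa 89): {"gpr":14,"wl":{"sqa":89,"txj":{"n":95,"tn":67},"yz":[22,33,65,16],"zyt":{"bzv":12,"lz":71,"nal":61,"px":2}}}
After op 4 (replace /wl/zyt 45): {"gpr":14,"wl":{"sqa":89,"txj":{"n":95,"tn":67},"yz":[22,33,65,16],"zyt":45}}
After op 5 (add /wl/yz/1 78): {"gpr":14,"wl":{"sqa":89,"txj":{"n":95,"tn":67},"yz":[22,78,33,65,16],"zyt":45}}
After op 6 (replace /wl/txj/n 28): {"gpr":14,"wl":{"sqa":89,"txj":{"n":28,"tn":67},"yz":[22,78,33,65,16],"zyt":45}}
After op 7 (add /wl 55): {"gpr":14,"wl":55}
After op 8 (add /nv 51): {"gpr":14,"nv":51,"wl":55}
After op 9 (add /yyc 3): {"gpr":14,"nv":51,"wl":55,"yyc":3}
After op 10 (add /nv 84): {"gpr":14,"nv":84,"wl":55,"yyc":3}
After op 11 (add /yyc 88): {"gpr":14,"nv":84,"wl":55,"yyc":88}
After op 12 (add /agq 50): {"agq":50,"gpr":14,"nv":84,"wl":55,"yyc":88}
After op 13 (add /nj 6): {"agq":50,"gpr":14,"nj":6,"nv":84,"wl":55,"yyc":88}
After op 14 (replace /nv 93): {"agq":50,"gpr":14,"nj":6,"nv":93,"wl":55,"yyc":88}

Answer: {"agq":50,"gpr":14,"nj":6,"nv":93,"wl":55,"yyc":88}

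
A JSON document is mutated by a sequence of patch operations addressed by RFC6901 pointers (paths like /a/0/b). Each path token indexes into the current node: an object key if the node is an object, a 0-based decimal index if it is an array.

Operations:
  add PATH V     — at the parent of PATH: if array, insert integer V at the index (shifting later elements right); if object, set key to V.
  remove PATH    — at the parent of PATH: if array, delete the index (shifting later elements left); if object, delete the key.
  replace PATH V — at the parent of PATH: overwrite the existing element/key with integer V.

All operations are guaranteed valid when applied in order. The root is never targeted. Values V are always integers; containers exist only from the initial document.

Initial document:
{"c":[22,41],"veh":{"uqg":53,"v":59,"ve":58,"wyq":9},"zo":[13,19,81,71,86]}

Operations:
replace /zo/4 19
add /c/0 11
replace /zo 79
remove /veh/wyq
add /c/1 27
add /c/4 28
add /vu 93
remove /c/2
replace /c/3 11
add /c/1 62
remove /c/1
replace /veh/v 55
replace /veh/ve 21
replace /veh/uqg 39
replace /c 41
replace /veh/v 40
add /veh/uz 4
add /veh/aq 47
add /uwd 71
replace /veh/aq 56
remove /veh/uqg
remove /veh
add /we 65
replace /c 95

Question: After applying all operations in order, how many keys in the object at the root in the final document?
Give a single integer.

After op 1 (replace /zo/4 19): {"c":[22,41],"veh":{"uqg":53,"v":59,"ve":58,"wyq":9},"zo":[13,19,81,71,19]}
After op 2 (add /c/0 11): {"c":[11,22,41],"veh":{"uqg":53,"v":59,"ve":58,"wyq":9},"zo":[13,19,81,71,19]}
After op 3 (replace /zo 79): {"c":[11,22,41],"veh":{"uqg":53,"v":59,"ve":58,"wyq":9},"zo":79}
After op 4 (remove /veh/wyq): {"c":[11,22,41],"veh":{"uqg":53,"v":59,"ve":58},"zo":79}
After op 5 (add /c/1 27): {"c":[11,27,22,41],"veh":{"uqg":53,"v":59,"ve":58},"zo":79}
After op 6 (add /c/4 28): {"c":[11,27,22,41,28],"veh":{"uqg":53,"v":59,"ve":58},"zo":79}
After op 7 (add /vu 93): {"c":[11,27,22,41,28],"veh":{"uqg":53,"v":59,"ve":58},"vu":93,"zo":79}
After op 8 (remove /c/2): {"c":[11,27,41,28],"veh":{"uqg":53,"v":59,"ve":58},"vu":93,"zo":79}
After op 9 (replace /c/3 11): {"c":[11,27,41,11],"veh":{"uqg":53,"v":59,"ve":58},"vu":93,"zo":79}
After op 10 (add /c/1 62): {"c":[11,62,27,41,11],"veh":{"uqg":53,"v":59,"ve":58},"vu":93,"zo":79}
After op 11 (remove /c/1): {"c":[11,27,41,11],"veh":{"uqg":53,"v":59,"ve":58},"vu":93,"zo":79}
After op 12 (replace /veh/v 55): {"c":[11,27,41,11],"veh":{"uqg":53,"v":55,"ve":58},"vu":93,"zo":79}
After op 13 (replace /veh/ve 21): {"c":[11,27,41,11],"veh":{"uqg":53,"v":55,"ve":21},"vu":93,"zo":79}
After op 14 (replace /veh/uqg 39): {"c":[11,27,41,11],"veh":{"uqg":39,"v":55,"ve":21},"vu":93,"zo":79}
After op 15 (replace /c 41): {"c":41,"veh":{"uqg":39,"v":55,"ve":21},"vu":93,"zo":79}
After op 16 (replace /veh/v 40): {"c":41,"veh":{"uqg":39,"v":40,"ve":21},"vu":93,"zo":79}
After op 17 (add /veh/uz 4): {"c":41,"veh":{"uqg":39,"uz":4,"v":40,"ve":21},"vu":93,"zo":79}
After op 18 (add /veh/aq 47): {"c":41,"veh":{"aq":47,"uqg":39,"uz":4,"v":40,"ve":21},"vu":93,"zo":79}
After op 19 (add /uwd 71): {"c":41,"uwd":71,"veh":{"aq":47,"uqg":39,"uz":4,"v":40,"ve":21},"vu":93,"zo":79}
After op 20 (replace /veh/aq 56): {"c":41,"uwd":71,"veh":{"aq":56,"uqg":39,"uz":4,"v":40,"ve":21},"vu":93,"zo":79}
After op 21 (remove /veh/uqg): {"c":41,"uwd":71,"veh":{"aq":56,"uz":4,"v":40,"ve":21},"vu":93,"zo":79}
After op 22 (remove /veh): {"c":41,"uwd":71,"vu":93,"zo":79}
After op 23 (add /we 65): {"c":41,"uwd":71,"vu":93,"we":65,"zo":79}
After op 24 (replace /c 95): {"c":95,"uwd":71,"vu":93,"we":65,"zo":79}
Size at the root: 5

Answer: 5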